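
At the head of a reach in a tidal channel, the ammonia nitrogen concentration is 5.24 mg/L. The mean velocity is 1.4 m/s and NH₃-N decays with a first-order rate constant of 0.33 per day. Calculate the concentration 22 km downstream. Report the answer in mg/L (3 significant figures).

Travel time t = 22 km / 1.4 m/s = 2.2e+04/1.4 = 1.571e+04 s = 0.1819 d.
First-order decay: C = 5.24·exp(−0.33·0.1819) = 5.24·0.9417 = 4.935 mg/L.

4.93 mg/L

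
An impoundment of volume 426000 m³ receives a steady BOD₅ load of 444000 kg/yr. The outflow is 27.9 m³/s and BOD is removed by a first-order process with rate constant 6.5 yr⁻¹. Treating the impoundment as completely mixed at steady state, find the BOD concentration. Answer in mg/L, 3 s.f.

0.503 mg/L

Outflow Q = 27.9 m³/s × 3.156e+07 s/yr = 8.805e+08 m³/yr.
Steady-state CSTR mass balance: W = Q·C + k·V·C, so C = W/(Q + kV).
Q + kV = 8.805e+08 + 6.5·426000 = 8.832e+08 m³/yr.
C = 444000/8.832e+08 = 0.0005027 kg/m³ = 0.5027 mg/L.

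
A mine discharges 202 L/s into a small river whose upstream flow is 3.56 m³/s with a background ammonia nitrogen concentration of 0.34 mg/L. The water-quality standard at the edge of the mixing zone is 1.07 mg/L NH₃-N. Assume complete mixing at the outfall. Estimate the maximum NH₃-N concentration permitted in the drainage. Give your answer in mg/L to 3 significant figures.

13.9 mg/L

202 L/s = 0.202 m³/s.
Mass balance: 1.07·3.762 = 0.202·Cₑ + 3.56·0.34.
Cₑ = (4.025 − 1.21) / 0.202 = 13.94 mg/L.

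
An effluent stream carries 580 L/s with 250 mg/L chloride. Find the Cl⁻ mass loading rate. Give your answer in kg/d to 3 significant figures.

12500 kg/d

580 L/s = 0.58 m³/s.
Mass flux = Q·C = 0.58 m³/s × 250 g/m³ = 145 g/s.
= 145 g/s × 86.4 = 1.253e+04 kg/d.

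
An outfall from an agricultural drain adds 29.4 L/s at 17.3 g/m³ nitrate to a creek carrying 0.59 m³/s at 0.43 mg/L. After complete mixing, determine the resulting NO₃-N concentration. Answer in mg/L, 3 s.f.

1.23 mg/L

29.4 L/s = 0.0294 m³/s.
By mass balance at complete mixing, C = (0.0294·17.3 + 0.59·0.43) / (0.0294 + 0.59) = 0.7623/0.6194 = 1.231 mg/L.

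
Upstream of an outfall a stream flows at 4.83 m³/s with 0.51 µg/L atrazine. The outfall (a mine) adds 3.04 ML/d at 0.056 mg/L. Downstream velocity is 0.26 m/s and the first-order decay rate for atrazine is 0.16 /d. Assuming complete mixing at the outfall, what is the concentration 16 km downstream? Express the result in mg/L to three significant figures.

0.000813 mg/L

3.04 ML/d = 0.03519 m³/s.
0.51 µg/L = 0.00051 mg/L.
After complete mixing, C₀ = (0.03519·0.056 + 4.83·0.00051) / 4.865 = 0.0009113 mg/L.
Travel time t = 1.6e+04 m / 0.26 m/s = 6.154e+04 s = 0.7123 d.
C = 0.0009113·exp(−0.16·0.7123) = 0.0009113·0.8923 = 0.0008132 mg/L.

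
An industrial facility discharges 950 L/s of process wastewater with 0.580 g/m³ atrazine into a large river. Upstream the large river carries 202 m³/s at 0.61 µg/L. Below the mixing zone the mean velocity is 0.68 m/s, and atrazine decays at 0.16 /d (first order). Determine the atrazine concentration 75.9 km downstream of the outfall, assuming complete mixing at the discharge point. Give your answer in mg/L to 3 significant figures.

950 L/s = 0.95 m³/s.
0.61 µg/L = 0.00061 mg/L.
After complete mixing, C₀ = (0.95·0.58 + 202·0.00061) / 202.9 = 0.003322 mg/L.
Travel time t = 7.59e+04 m / 0.68 m/s = 1.116e+05 s = 1.292 d.
C = 0.003322·exp(−0.16·1.292) = 0.003322·0.8133 = 0.002702 mg/L.

0.00270 mg/L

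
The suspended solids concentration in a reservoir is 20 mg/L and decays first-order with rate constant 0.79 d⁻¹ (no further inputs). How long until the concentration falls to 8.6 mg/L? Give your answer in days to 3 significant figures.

t = ln(C₀/C)/k = ln(20/8.6)/0.79 = 0.844/0.79 = 1.068 d.

1.07 d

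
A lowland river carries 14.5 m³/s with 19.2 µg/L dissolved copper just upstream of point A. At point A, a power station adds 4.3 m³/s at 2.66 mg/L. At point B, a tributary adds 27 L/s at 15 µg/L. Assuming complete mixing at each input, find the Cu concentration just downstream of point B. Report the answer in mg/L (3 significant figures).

19.2 µg/L = 0.0192 mg/L.
After input A: C = (14.5·0.0192 + 4.3·2.66) / 18.8 = 0.6232 mg/L.
27 L/s = 0.027 m³/s.
15 µg/L = 0.015 mg/L.
After input B: C = (18.8·0.6232 + 0.027·0.015) / 18.83 = 0.6223 mg/L.

0.622 mg/L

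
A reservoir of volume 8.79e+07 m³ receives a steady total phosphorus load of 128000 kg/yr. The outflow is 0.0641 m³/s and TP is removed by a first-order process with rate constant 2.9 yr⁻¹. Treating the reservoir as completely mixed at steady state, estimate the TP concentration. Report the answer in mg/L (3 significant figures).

0.498 mg/L

Outflow Q = 0.0641 m³/s × 3.156e+07 s/yr = 2.023e+06 m³/yr.
Steady-state CSTR mass balance: W = Q·C + k·V·C, so C = W/(Q + kV).
Q + kV = 2.023e+06 + 2.9·8.79e+07 = 2.569e+08 m³/yr.
C = 128000/2.569e+08 = 0.0004982 kg/m³ = 0.4982 mg/L.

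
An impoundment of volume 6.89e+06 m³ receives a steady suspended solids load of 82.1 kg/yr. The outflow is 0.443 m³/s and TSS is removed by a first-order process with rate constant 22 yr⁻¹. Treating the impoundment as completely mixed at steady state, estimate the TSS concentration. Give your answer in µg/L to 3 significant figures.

0.496 µg/L

Outflow Q = 0.443 m³/s × 3.156e+07 s/yr = 1.398e+07 m³/yr.
Steady-state CSTR mass balance: W = Q·C + k·V·C, so C = W/(Q + kV).
Q + kV = 1.398e+07 + 22·6.89e+06 = 1.656e+08 m³/yr.
C = 82.1/1.656e+08 = 4.959e-07 kg/m³ = 0.0004959 mg/L = 0.4959 µg/L.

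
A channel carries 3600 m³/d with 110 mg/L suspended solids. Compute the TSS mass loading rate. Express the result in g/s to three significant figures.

3600 m³/d = 0.04167 m³/s.
Mass flux = Q·C = 0.04167 m³/s × 110 g/m³ = 4.583 g/s.

4.58 g/s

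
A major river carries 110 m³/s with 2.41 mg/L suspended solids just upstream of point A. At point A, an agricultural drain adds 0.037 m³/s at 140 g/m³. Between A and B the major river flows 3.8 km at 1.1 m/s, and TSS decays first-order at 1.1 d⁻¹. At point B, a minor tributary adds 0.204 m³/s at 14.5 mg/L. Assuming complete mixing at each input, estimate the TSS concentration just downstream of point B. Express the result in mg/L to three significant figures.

After input A: C = (110·2.41 + 0.037·140) / 110 = 2.456 mg/L.
Over the 3.8 km reach to input B (t = 3455 s = 0.03998 d), decay gives C = 2.456·exp(−1.1·0.03998) = 2.351 mg/L.
After input B: C = (110·2.351 + 0.204·14.5) / 110.2 = 2.373 mg/L.

2.37 mg/L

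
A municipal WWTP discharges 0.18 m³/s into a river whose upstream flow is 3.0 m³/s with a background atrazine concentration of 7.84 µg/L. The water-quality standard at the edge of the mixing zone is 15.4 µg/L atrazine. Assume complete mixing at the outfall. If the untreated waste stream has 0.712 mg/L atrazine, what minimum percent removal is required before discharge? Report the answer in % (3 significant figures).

80.1 %

7.84 µg/L = 0.00784 mg/L.
15.4 µg/L = 0.0154 mg/L.
Mass balance: 0.0154·3.18 = 0.18·Cₑ + 3·0.00784.
Cₑ = (0.04897 − 0.02352) / 0.18 = 0.1414 mg/L.
Required removal = 1 − 0.1414/0.712 = 80.14 %.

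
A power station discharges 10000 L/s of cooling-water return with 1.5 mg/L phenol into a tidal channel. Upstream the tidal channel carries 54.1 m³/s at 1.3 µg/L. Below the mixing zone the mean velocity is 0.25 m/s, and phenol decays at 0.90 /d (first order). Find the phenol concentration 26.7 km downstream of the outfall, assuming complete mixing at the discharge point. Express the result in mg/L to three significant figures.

0.0773 mg/L

10000 L/s = 10 m³/s.
1.3 µg/L = 0.0013 mg/L.
After complete mixing, C₀ = (10·1.5 + 54.1·0.0013) / 64.1 = 0.2351 mg/L.
Travel time t = 2.67e+04 m / 0.25 m/s = 1.068e+05 s = 1.236 d.
C = 0.2351·exp(−0.90·1.236) = 0.2351·0.3287 = 0.07729 mg/L.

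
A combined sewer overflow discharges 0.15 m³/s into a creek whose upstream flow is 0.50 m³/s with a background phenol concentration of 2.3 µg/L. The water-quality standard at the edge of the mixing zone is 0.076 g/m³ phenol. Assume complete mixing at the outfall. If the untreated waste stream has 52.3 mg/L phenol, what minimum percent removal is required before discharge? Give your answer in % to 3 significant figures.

2.3 µg/L = 0.0023 mg/L.
Mass balance: 0.076·0.65 = 0.15·Cₑ + 0.5·0.0023.
Cₑ = (0.0494 − 0.00115) / 0.15 = 0.3217 mg/L.
Required removal = 1 − 0.3217/52.3 = 99.38 %.

99.4 %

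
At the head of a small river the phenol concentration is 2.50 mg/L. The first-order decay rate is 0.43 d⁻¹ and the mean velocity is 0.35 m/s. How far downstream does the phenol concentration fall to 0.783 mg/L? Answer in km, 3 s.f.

From C = C₀·e^(−kt), t = ln(C₀/C)/k = ln(2.50/0.783)/0.43 = 1.161/0.43 = 2.7 d.
Distance = v·t = 0.35 m/s × 2.333e+05 s = 8.164e+04 m = 81.64 km.

81.6 km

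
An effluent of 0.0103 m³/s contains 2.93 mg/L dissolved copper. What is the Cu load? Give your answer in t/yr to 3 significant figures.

Mass flux = Q·C = 0.0103 m³/s × 2.93 g/m³ = 0.03018 g/s.
= 0.03018 g/s × 31.56 = 0.9524 t/yr.

0.952 t/yr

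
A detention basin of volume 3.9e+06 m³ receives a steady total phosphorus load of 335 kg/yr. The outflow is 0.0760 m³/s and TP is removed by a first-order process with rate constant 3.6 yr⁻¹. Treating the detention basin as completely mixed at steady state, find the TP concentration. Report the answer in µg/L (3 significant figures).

Outflow Q = 0.0760 m³/s × 3.156e+07 s/yr = 2.398e+06 m³/yr.
Steady-state CSTR mass balance: W = Q·C + k·V·C, so C = W/(Q + kV).
Q + kV = 2.398e+06 + 3.6·3.9e+06 = 1.644e+07 m³/yr.
C = 335/1.644e+07 = 2.038e-05 kg/m³ = 0.02038 mg/L = 20.38 µg/L.

20.4 µg/L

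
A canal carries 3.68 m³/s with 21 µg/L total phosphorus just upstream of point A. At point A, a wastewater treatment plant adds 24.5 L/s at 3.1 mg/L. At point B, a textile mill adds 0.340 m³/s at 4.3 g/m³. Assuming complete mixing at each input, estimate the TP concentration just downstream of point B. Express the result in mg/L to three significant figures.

0.399 mg/L

21 µg/L = 0.021 mg/L.
24.5 L/s = 0.0245 m³/s.
After input A: C = (3.68·0.021 + 0.0245·3.1) / 3.705 = 0.04136 mg/L.
After input B: C = (3.705·0.04136 + 0.34·4.3) / 4.045 = 0.3994 mg/L.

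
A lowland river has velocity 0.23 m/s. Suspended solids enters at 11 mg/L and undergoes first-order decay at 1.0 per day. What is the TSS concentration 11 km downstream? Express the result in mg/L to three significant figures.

Travel time t = 11 km / 0.23 m/s = 1.1e+04/0.23 = 4.783e+04 s = 0.5535 d.
First-order decay: C = 11·exp(−1.0·0.5535) = 11·0.5749 = 6.324 mg/L.

6.32 mg/L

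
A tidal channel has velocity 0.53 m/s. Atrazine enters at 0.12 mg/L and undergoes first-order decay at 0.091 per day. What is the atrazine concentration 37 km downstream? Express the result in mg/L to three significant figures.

Travel time t = 37 km / 0.53 m/s = 3.7e+04/0.53 = 6.981e+04 s = 0.808 d.
First-order decay: C = 0.12·exp(−0.091·0.808) = 0.12·0.9291 = 0.1115 mg/L.

0.111 mg/L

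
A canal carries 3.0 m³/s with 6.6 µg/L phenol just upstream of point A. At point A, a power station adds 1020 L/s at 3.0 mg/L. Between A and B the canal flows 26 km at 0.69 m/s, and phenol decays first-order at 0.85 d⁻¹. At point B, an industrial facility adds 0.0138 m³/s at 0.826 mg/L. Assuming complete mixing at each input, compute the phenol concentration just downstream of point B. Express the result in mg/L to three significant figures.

0.530 mg/L

6.6 µg/L = 0.0066 mg/L.
1020 L/s = 1.02 m³/s.
After input A: C = (3·0.0066 + 1.02·3) / 4.02 = 0.7661 mg/L.
Over the 26 km reach to input B (t = 3.768e+04 s = 0.4361 d), decay gives C = 0.7661·exp(−0.85·0.4361) = 0.5288 mg/L.
After input B: C = (4.02·0.5288 + 0.0138·0.826) / 4.034 = 0.5298 mg/L.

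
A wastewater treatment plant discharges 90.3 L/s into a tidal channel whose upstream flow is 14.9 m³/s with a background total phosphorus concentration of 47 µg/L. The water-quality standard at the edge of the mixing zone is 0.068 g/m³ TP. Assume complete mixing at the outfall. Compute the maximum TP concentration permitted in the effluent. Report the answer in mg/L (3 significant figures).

3.53 mg/L

90.3 L/s = 0.0903 m³/s.
47 µg/L = 0.047 mg/L.
Mass balance: 0.068·14.99 = 0.0903·Cₑ + 14.9·0.047.
Cₑ = (1.019 − 0.7003) / 0.0903 = 3.533 mg/L.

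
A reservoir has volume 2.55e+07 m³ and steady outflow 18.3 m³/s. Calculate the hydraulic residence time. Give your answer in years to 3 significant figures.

0.0442 yr

Q = 18.3 m³/s × 3.156e+07 s/yr = 5.775e+08 m³/yr.
Hydraulic residence time τ = V/Q = 2.55e+07/5.775e+08 = 0.04416 yr.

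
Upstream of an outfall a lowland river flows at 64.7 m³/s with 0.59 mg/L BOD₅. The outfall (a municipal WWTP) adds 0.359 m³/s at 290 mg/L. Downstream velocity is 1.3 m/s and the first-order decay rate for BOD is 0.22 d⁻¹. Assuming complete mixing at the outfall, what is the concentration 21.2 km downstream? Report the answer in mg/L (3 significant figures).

After complete mixing, C₀ = (0.359·290 + 64.7·0.59) / 65.06 = 2.187 mg/L.
Travel time t = 2.12e+04 m / 1.3 m/s = 1.631e+04 s = 0.1887 d.
C = 2.187·exp(−0.22·0.1887) = 2.187·0.9593 = 2.098 mg/L.

2.10 mg/L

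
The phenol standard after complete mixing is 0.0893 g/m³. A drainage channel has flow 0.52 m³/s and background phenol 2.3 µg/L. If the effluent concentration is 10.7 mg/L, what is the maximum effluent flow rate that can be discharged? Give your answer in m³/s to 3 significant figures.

2.3 µg/L = 0.0023 mg/L.
Mass balance at complete mixing: C_std·(Q_w + Q_r) = Q_w·C_e + Q_r·C_b.
Rearranging, Q_w = Q_r·(C_std − C_b)/(C_e − C_std) = 0.52·(0.0893 − 0.0023) / (10.7 − 0.0893) = 0.004264 m³/s.

0.00426 m³/s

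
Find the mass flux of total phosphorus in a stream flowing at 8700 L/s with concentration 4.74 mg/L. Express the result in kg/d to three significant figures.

3560 kg/d

8700 L/s = 8.7 m³/s.
Mass flux = Q·C = 8.7 m³/s × 4.74 g/m³ = 41.24 g/s.
= 41.24 g/s × 86.4 = 3563 kg/d.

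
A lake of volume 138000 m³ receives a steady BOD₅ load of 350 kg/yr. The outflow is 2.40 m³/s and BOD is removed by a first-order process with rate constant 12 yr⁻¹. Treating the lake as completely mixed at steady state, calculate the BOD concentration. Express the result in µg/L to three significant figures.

4.52 µg/L

Outflow Q = 2.40 m³/s × 3.156e+07 s/yr = 7.574e+07 m³/yr.
Steady-state CSTR mass balance: W = Q·C + k·V·C, so C = W/(Q + kV).
Q + kV = 7.574e+07 + 12·138000 = 7.739e+07 m³/yr.
C = 350/7.739e+07 = 4.522e-06 kg/m³ = 0.004522 mg/L = 4.522 µg/L.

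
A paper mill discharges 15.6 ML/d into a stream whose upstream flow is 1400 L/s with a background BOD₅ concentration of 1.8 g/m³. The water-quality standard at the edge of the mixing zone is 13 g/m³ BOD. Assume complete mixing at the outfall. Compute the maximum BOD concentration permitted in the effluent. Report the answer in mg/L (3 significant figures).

15.6 ML/d = 0.1806 m³/s.
1400 L/s = 1.4 m³/s.
Mass balance: 13·1.581 = 0.1806·Cₑ + 1.4·1.8.
Cₑ = (20.55 − 2.52) / 0.1806 = 99.84 mg/L.

99.8 mg/L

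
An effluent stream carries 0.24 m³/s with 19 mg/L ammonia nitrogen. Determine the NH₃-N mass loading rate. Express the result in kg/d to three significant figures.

Mass flux = Q·C = 0.24 m³/s × 19 g/m³ = 4.56 g/s.
= 4.56 g/s × 86.4 = 394 kg/d.

394 kg/d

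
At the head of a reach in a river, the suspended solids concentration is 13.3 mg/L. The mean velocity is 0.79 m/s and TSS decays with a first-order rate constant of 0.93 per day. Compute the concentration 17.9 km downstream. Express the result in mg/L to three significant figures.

Travel time t = 17.9 km / 0.79 m/s = 1.79e+04/0.79 = 2.266e+04 s = 0.2622 d.
First-order decay: C = 13.3·exp(−0.93·0.2622) = 13.3·0.7836 = 10.42 mg/L.

10.4 mg/L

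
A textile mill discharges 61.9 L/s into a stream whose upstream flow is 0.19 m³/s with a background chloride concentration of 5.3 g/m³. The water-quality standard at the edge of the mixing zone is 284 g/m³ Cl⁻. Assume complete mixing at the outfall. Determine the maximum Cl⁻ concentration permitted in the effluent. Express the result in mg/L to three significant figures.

1140 mg/L

61.9 L/s = 0.0619 m³/s.
Mass balance: 284·0.2519 = 0.0619·Cₑ + 0.19·5.3.
Cₑ = (71.54 − 1.007) / 0.0619 = 1139 mg/L.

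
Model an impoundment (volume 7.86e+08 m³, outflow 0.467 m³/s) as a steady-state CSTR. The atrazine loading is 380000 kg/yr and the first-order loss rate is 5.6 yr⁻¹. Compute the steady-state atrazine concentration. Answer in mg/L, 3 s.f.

Outflow Q = 0.467 m³/s × 3.156e+07 s/yr = 1.474e+07 m³/yr.
Steady-state CSTR mass balance: W = Q·C + k·V·C, so C = W/(Q + kV).
Q + kV = 1.474e+07 + 5.6·7.86e+08 = 4.416e+09 m³/yr.
C = 380000/4.416e+09 = 8.604e-05 kg/m³ = 0.08604 mg/L.

0.0860 mg/L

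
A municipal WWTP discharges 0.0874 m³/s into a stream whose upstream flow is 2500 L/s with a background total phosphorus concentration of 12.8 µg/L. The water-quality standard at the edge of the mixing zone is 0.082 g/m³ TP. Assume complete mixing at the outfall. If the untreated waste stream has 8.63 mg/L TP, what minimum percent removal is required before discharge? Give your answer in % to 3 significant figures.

2500 L/s = 2.5 m³/s.
12.8 µg/L = 0.0128 mg/L.
Mass balance: 0.082·2.587 = 0.0874·Cₑ + 2.5·0.0128.
Cₑ = (0.2122 − 0.032) / 0.0874 = 2.061 mg/L.
Required removal = 1 − 2.061/8.63 = 76.11 %.

76.1 %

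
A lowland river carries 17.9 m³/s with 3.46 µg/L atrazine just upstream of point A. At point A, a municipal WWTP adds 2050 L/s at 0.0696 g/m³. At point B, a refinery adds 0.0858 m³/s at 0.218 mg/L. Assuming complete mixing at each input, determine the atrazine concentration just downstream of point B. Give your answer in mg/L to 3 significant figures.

0.0111 mg/L

3.46 µg/L = 0.00346 mg/L.
2050 L/s = 2.05 m³/s.
After input A: C = (17.9·0.00346 + 2.05·0.0696) / 19.95 = 0.01026 mg/L.
After input B: C = (19.95·0.01026 + 0.0858·0.218) / 20.04 = 0.01115 mg/L.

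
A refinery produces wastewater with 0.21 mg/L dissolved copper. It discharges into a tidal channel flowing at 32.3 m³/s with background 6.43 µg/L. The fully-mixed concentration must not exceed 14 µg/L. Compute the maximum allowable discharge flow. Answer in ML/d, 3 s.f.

6.43 µg/L = 0.00643 mg/L.
14 µg/L = 0.014 mg/L.
Mass balance at complete mixing: C_std·(Q_w + Q_r) = Q_w·C_e + Q_r·C_b.
Rearranging, Q_w = Q_r·(C_std − C_b)/(C_e − C_std) = 32.3·(0.014 − 0.00643) / (0.21 − 0.014) = 1.248 m³/s.
= 107.8 ML/d.

108 ML/d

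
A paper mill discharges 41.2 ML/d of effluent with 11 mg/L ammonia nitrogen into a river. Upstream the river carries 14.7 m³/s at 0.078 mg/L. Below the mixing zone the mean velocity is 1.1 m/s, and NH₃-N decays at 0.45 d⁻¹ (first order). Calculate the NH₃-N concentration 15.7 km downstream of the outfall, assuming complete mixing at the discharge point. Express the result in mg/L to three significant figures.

41.2 ML/d = 0.4769 m³/s.
After complete mixing, C₀ = (0.4769·11 + 14.7·0.078) / 15.18 = 0.4212 mg/L.
Travel time t = 1.57e+04 m / 1.1 m/s = 1.427e+04 s = 0.1652 d.
C = 0.4212·exp(−0.45·0.1652) = 0.4212·0.9284 = 0.391 mg/L.

0.391 mg/L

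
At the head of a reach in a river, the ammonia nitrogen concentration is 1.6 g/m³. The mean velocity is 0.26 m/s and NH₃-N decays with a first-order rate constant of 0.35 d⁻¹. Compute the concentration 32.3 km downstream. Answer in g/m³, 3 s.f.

Travel time t = 32.3 km / 0.26 m/s = 3.23e+04/0.26 = 1.242e+05 s = 1.438 d.
First-order decay: C = 1.6·exp(−0.35·1.438) = 1.6·0.6046 = 0.9673 g/m³.

0.967 g/m³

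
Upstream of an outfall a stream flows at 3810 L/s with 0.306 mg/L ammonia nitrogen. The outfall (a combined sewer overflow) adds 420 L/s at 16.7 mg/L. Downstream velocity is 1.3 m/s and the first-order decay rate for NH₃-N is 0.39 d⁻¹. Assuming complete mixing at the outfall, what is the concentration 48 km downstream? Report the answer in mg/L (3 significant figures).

1.64 mg/L

420 L/s = 0.42 m³/s.
3810 L/s = 3.81 m³/s.
After complete mixing, C₀ = (0.42·16.7 + 3.81·0.306) / 4.23 = 1.934 mg/L.
Travel time t = 4.8e+04 m / 1.3 m/s = 3.692e+04 s = 0.4274 d.
C = 1.934·exp(−0.39·0.4274) = 1.934·0.8465 = 1.637 mg/L.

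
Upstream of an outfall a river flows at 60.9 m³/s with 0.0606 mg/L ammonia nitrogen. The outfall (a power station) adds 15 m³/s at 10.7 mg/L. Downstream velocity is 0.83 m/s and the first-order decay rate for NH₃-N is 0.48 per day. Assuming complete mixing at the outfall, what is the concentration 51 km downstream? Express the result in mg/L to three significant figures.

After complete mixing, C₀ = (15·10.7 + 60.9·0.0606) / 75.9 = 2.163 mg/L.
Travel time t = 5.1e+04 m / 0.83 m/s = 6.145e+04 s = 0.7112 d.
C = 2.163·exp(−0.48·0.7112) = 2.163·0.7108 = 1.538 mg/L.

1.54 mg/L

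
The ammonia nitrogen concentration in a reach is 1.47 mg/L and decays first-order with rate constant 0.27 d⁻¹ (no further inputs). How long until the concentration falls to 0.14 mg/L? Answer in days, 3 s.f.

t = ln(C₀/C)/k = ln(1.47/0.14)/0.27 = 2.351/0.27 = 8.709 d.

8.71 d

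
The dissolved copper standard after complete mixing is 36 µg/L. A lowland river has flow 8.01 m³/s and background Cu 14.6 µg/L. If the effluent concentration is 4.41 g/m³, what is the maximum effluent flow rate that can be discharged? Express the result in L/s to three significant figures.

14.6 µg/L = 0.0146 mg/L.
36 µg/L = 0.036 mg/L.
Mass balance at complete mixing: C_std·(Q_w + Q_r) = Q_w·C_e + Q_r·C_b.
Rearranging, Q_w = Q_r·(C_std − C_b)/(C_e − C_std) = 8.01·(0.036 − 0.0146) / (4.41 − 0.036) = 0.03919 m³/s.
= 39.19 L/s.

39.2 L/s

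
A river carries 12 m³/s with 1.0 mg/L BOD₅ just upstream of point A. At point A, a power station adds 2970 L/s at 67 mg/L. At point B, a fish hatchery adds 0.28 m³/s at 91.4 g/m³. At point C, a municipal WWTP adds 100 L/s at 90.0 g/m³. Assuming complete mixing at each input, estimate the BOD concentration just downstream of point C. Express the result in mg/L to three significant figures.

16.0 mg/L

2970 L/s = 2.97 m³/s.
After input A: C = (12·1 + 2.97·67) / 14.97 = 14.09 mg/L.
After input B: C = (14.97·14.09 + 0.28·91.4) / 15.25 = 15.51 mg/L.
100 L/s = 0.1 m³/s.
After input C: C = (15.25·15.51 + 0.1·90) / 15.35 = 16 mg/L.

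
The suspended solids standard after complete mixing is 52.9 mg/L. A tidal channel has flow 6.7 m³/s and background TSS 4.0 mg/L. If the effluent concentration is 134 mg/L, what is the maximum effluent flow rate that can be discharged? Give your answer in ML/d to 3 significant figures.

349 ML/d

Mass balance at complete mixing: C_std·(Q_w + Q_r) = Q_w·C_e + Q_r·C_b.
Rearranging, Q_w = Q_r·(C_std − C_b)/(C_e − C_std) = 6.7·(52.9 − 4) / (134 − 52.9) = 4.04 m³/s.
= 349 ML/d.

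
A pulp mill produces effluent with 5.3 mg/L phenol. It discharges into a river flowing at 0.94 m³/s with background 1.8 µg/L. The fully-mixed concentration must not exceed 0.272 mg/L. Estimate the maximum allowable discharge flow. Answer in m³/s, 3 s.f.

1.8 µg/L = 0.0018 mg/L.
Mass balance at complete mixing: C_std·(Q_w + Q_r) = Q_w·C_e + Q_r·C_b.
Rearranging, Q_w = Q_r·(C_std − C_b)/(C_e − C_std) = 0.94·(0.272 − 0.0018) / (5.3 − 0.272) = 0.05051 m³/s.

0.0505 m³/s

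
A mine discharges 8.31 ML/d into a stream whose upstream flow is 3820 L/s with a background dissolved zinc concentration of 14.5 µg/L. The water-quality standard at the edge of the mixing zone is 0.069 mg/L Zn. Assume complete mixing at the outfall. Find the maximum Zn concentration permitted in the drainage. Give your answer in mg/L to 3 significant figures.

8.31 ML/d = 0.09618 m³/s.
3820 L/s = 3.82 m³/s.
14.5 µg/L = 0.0145 mg/L.
Mass balance: 0.069·3.916 = 0.09618·Cₑ + 3.82·0.0145.
Cₑ = (0.2702 − 0.05539) / 0.09618 = 2.234 mg/L.

2.23 mg/L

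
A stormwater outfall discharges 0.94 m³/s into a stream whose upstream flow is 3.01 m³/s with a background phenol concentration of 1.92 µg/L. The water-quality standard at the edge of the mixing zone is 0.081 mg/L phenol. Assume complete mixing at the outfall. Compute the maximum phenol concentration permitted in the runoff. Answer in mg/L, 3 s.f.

1.92 µg/L = 0.00192 mg/L.
Mass balance: 0.081·3.95 = 0.94·Cₑ + 3.01·0.00192.
Cₑ = (0.32 − 0.005779) / 0.94 = 0.3342 mg/L.

0.334 mg/L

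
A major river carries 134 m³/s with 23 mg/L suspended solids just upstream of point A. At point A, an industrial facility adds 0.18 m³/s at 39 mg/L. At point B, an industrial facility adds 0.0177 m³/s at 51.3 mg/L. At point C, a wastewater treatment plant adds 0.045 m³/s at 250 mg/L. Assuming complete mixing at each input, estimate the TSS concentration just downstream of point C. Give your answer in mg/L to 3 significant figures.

23.1 mg/L

After input A: C = (134·23 + 0.18·39) / 134.2 = 23.02 mg/L.
After input B: C = (134.2·23.02 + 0.0177·51.3) / 134.2 = 23.03 mg/L.
After input C: C = (134.2·23.03 + 0.045·250) / 134.2 = 23.1 mg/L.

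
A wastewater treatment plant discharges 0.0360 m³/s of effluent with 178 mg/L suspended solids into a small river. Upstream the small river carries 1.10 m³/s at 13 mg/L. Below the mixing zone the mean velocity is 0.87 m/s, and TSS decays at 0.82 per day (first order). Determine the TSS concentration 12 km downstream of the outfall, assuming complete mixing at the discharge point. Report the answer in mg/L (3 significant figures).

16.0 mg/L

After complete mixing, C₀ = (0.036·178 + 1.1·13) / 1.136 = 18.23 mg/L.
Travel time t = 1.2e+04 m / 0.87 m/s = 1.379e+04 s = 0.1596 d.
C = 18.23·exp(−0.82·0.1596) = 18.23·0.8773 = 15.99 mg/L.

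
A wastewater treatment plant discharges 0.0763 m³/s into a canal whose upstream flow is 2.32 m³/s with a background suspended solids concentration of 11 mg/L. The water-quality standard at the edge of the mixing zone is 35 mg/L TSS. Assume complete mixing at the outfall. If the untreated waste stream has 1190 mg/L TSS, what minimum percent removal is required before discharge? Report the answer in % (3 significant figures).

35.7 %

Mass balance: 35·2.396 = 0.0763·Cₑ + 2.32·11.
Cₑ = (83.87 − 25.52) / 0.0763 = 764.8 mg/L.
Required removal = 1 − 764.8/1190 = 35.74 %.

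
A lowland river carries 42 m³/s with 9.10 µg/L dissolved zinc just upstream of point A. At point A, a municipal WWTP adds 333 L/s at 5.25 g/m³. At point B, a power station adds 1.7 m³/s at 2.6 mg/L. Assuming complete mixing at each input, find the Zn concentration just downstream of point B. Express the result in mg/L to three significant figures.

0.149 mg/L

9.10 µg/L = 0.0091 mg/L.
333 L/s = 0.333 m³/s.
After input A: C = (42·0.0091 + 0.333·5.25) / 42.33 = 0.05033 mg/L.
After input B: C = (42.33·0.05033 + 1.7·2.6) / 44.03 = 0.1488 mg/L.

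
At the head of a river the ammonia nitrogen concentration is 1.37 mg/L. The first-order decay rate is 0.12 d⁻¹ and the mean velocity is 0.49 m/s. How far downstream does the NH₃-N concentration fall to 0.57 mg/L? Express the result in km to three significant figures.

309 km

From C = C₀·e^(−kt), t = ln(C₀/C)/k = ln(1.37/0.57)/0.12 = 0.8769/0.12 = 7.308 d.
Distance = v·t = 0.49 m/s × 6.314e+05 s = 3.094e+05 m = 309.4 km.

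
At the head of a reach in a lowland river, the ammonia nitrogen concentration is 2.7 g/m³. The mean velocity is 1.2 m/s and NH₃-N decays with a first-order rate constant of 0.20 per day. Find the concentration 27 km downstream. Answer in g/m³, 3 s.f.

Travel time t = 27 km / 1.2 m/s = 2.7e+04/1.2 = 2.25e+04 s = 0.2604 d.
First-order decay: C = 2.7·exp(−0.20·0.2604) = 2.7·0.9492 = 2.563 g/m³.

2.56 g/m³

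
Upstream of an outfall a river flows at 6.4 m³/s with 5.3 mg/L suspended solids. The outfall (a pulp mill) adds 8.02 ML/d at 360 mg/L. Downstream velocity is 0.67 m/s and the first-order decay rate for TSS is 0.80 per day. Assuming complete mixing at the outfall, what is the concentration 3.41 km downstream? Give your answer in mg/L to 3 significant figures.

8.02 ML/d = 0.09282 m³/s.
After complete mixing, C₀ = (0.09282·360 + 6.4·5.3) / 6.493 = 10.37 mg/L.
Travel time t = 3410 m / 0.67 m/s = 5090 s = 0.05891 d.
C = 10.37·exp(−0.80·0.05891) = 10.37·0.954 = 9.894 mg/L.

9.89 mg/L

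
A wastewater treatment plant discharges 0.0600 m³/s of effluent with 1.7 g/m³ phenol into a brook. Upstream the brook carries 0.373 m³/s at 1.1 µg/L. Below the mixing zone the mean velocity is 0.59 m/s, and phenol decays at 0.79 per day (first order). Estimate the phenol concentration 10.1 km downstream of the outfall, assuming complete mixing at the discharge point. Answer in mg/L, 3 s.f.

1.1 µg/L = 0.0011 mg/L.
After complete mixing, C₀ = (0.06·1.7 + 0.373·0.0011) / 0.433 = 0.2365 mg/L.
Travel time t = 1.01e+04 m / 0.59 m/s = 1.712e+04 s = 0.1981 d.
C = 0.2365·exp(−0.79·0.1981) = 0.2365·0.8551 = 0.2022 mg/L.

0.202 mg/L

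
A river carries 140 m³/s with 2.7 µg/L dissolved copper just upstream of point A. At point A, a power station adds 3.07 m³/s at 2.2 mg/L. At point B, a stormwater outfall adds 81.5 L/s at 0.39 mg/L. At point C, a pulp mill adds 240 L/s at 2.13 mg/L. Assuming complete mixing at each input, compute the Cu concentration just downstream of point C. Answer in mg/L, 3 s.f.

0.0535 mg/L

2.7 µg/L = 0.0027 mg/L.
After input A: C = (140·0.0027 + 3.07·2.2) / 143.1 = 0.04985 mg/L.
81.5 L/s = 0.0815 m³/s.
After input B: C = (143.1·0.04985 + 0.0815·0.39) / 143.2 = 0.05004 mg/L.
240 L/s = 0.24 m³/s.
After input C: C = (143.2·0.05004 + 0.24·2.13) / 143.4 = 0.05352 mg/L.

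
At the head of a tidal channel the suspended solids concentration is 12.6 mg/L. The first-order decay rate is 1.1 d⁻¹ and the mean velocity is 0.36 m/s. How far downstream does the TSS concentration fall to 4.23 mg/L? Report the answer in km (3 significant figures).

From C = C₀·e^(−kt), t = ln(C₀/C)/k = ln(12.6/4.23)/1.1 = 1.091/1.1 = 0.9923 d.
Distance = v·t = 0.36 m/s × 8.573e+04 s = 3.086e+04 m = 30.86 km.

30.9 km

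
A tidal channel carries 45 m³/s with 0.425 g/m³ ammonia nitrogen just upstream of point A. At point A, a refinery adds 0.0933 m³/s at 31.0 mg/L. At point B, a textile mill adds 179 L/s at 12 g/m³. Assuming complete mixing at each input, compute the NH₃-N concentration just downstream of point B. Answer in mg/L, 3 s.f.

0.534 mg/L

After input A: C = (45·0.425 + 0.0933·31) / 45.09 = 0.4883 mg/L.
179 L/s = 0.179 m³/s.
After input B: C = (45.09·0.4883 + 0.179·12) / 45.27 = 0.5338 mg/L.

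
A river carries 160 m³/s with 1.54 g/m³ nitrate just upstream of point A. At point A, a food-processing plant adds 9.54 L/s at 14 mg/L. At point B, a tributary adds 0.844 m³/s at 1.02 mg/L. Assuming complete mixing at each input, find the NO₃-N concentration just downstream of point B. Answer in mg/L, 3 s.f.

1.54 mg/L

9.54 L/s = 0.00954 m³/s.
After input A: C = (160·1.54 + 0.00954·14) / 160 = 1.541 mg/L.
After input B: C = (160·1.541 + 0.844·1.02) / 160.9 = 1.538 mg/L.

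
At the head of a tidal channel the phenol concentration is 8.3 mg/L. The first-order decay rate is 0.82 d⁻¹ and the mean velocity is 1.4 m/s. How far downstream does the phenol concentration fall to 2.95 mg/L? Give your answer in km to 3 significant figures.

153 km

From C = C₀·e^(−kt), t = ln(C₀/C)/k = ln(8.3/2.95)/0.82 = 1.034/0.82 = 1.262 d.
Distance = v·t = 1.4 m/s × 1.09e+05 s = 1.526e+05 m = 152.6 km.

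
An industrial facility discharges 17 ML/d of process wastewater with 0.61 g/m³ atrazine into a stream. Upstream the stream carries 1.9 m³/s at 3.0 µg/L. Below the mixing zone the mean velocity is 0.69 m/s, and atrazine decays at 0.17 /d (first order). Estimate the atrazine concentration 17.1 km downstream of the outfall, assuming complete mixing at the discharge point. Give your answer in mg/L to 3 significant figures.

17 ML/d = 0.1968 m³/s.
3.0 µg/L = 0.003 mg/L.
After complete mixing, C₀ = (0.1968·0.61 + 1.9·0.003) / 2.097 = 0.05996 mg/L.
Travel time t = 1.71e+04 m / 0.69 m/s = 2.478e+04 s = 0.2868 d.
C = 0.05996·exp(−0.17·0.2868) = 0.05996·0.9524 = 0.05711 mg/L.

0.0571 mg/L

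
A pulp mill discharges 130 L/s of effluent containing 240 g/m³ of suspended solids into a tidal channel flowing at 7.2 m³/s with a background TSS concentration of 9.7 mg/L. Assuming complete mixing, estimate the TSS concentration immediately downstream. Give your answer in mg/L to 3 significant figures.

13.8 mg/L

130 L/s = 0.13 m³/s.
Flow-weighted mixing gives C = (0.13·240 + 7.2·9.7) / (0.13 + 7.2) = 101/7.33 = 13.78 mg/L.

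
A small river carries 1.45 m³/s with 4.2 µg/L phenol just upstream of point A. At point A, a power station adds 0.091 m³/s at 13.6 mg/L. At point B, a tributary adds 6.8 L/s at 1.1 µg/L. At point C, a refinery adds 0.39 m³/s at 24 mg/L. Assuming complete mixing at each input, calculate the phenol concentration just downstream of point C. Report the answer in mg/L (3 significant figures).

4.2 µg/L = 0.0042 mg/L.
After input A: C = (1.45·0.0042 + 0.091·13.6) / 1.541 = 0.8071 mg/L.
6.8 L/s = 0.0068 m³/s.
1.1 µg/L = 0.0011 mg/L.
After input B: C = (1.541·0.8071 + 0.0068·0.0011) / 1.548 = 0.8035 mg/L.
After input C: C = (1.548·0.8035 + 0.39·24) / 1.938 = 5.472 mg/L.

5.47 mg/L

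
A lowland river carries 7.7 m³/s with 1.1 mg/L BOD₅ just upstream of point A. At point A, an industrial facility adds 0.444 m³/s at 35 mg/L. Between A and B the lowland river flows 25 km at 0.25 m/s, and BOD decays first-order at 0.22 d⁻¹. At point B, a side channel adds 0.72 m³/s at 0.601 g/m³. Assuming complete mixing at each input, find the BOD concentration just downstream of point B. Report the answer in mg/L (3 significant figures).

After input A: C = (7.7·1.1 + 0.444·35) / 8.144 = 2.948 mg/L.
Over the 25 km reach to input B (t = 1e+05 s = 1.157 d), decay gives C = 2.948·exp(−0.22·1.157) = 2.285 mg/L.
After input B: C = (8.144·2.285 + 0.72·0.601) / 8.864 = 2.149 mg/L.

2.15 mg/L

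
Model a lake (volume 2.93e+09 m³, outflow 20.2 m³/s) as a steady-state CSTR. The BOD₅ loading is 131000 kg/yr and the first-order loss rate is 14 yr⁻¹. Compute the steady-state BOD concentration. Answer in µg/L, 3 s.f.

3.14 µg/L

Outflow Q = 20.2 m³/s × 3.156e+07 s/yr = 6.375e+08 m³/yr.
Steady-state CSTR mass balance: W = Q·C + k·V·C, so C = W/(Q + kV).
Q + kV = 6.375e+08 + 14·2.93e+09 = 4.166e+10 m³/yr.
C = 131000/4.166e+10 = 3.145e-06 kg/m³ = 0.003145 mg/L = 3.145 µg/L.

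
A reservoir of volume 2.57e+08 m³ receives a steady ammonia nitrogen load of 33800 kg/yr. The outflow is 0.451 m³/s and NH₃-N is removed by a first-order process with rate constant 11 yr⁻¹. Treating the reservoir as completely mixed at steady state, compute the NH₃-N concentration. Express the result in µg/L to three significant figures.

11.9 µg/L

Outflow Q = 0.451 m³/s × 3.156e+07 s/yr = 1.423e+07 m³/yr.
Steady-state CSTR mass balance: W = Q·C + k·V·C, so C = W/(Q + kV).
Q + kV = 1.423e+07 + 11·2.57e+08 = 2.841e+09 m³/yr.
C = 33800/2.841e+09 = 1.19e-05 kg/m³ = 0.0119 mg/L = 11.9 µg/L.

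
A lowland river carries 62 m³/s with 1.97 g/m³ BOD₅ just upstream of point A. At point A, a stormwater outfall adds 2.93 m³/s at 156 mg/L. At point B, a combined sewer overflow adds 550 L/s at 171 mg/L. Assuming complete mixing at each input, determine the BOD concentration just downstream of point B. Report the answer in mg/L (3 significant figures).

After input A: C = (62·1.97 + 2.93·156) / 64.93 = 8.921 mg/L.
550 L/s = 0.55 m³/s.
After input B: C = (64.93·8.921 + 0.55·171) / 65.48 = 10.28 mg/L.

10.3 mg/L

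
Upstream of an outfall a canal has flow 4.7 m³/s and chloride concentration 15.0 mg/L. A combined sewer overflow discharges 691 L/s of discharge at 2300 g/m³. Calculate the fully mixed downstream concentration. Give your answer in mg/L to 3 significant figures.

308 mg/L

691 L/s = 0.691 m³/s.
By mass balance at complete mixing, C = (0.691·2300 + 4.7·15) / (0.691 + 4.7) = 1660/5.391 = 307.9 mg/L.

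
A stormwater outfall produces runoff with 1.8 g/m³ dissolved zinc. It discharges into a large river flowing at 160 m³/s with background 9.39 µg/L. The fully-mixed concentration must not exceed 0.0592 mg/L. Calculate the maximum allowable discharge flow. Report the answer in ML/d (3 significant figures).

9.39 µg/L = 0.00939 mg/L.
Mass balance at complete mixing: C_std·(Q_w + Q_r) = Q_w·C_e + Q_r·C_b.
Rearranging, Q_w = Q_r·(C_std − C_b)/(C_e − C_std) = 160·(0.0592 − 0.00939) / (1.8 − 0.0592) = 4.578 m³/s.
= 395.5 ML/d.

396 ML/d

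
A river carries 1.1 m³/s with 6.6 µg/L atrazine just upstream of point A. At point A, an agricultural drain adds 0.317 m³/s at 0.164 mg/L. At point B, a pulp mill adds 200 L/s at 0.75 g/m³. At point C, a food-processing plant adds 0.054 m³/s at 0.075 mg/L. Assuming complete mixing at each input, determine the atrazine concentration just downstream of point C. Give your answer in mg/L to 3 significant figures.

6.6 µg/L = 0.0066 mg/L.
After input A: C = (1.1·0.0066 + 0.317·0.164) / 1.417 = 0.04181 mg/L.
200 L/s = 0.2 m³/s.
After input B: C = (1.417·0.04181 + 0.2·0.75) / 1.617 = 0.1294 mg/L.
After input C: C = (1.617·0.1294 + 0.054·0.075) / 1.671 = 0.1276 mg/L.

0.128 mg/L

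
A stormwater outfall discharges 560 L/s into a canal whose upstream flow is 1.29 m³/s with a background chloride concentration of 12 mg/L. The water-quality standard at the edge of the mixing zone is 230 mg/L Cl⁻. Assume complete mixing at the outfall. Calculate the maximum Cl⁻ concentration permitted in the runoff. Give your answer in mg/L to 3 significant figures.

732 mg/L

560 L/s = 0.56 m³/s.
Mass balance: 230·1.85 = 0.56·Cₑ + 1.29·12.
Cₑ = (425.5 − 15.48) / 0.56 = 732.2 mg/L.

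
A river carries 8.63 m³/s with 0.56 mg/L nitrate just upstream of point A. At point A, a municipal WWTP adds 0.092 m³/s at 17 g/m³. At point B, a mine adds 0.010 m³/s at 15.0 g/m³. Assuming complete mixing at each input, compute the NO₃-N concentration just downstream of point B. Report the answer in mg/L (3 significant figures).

After input A: C = (8.63·0.56 + 0.092·17) / 8.722 = 0.7334 mg/L.
After input B: C = (8.722·0.7334 + 0.01·15) / 8.732 = 0.7497 mg/L.

0.750 mg/L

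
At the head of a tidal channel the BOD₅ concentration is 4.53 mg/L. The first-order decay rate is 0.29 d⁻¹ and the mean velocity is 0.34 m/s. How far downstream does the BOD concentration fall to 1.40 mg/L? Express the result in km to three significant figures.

119 km

From C = C₀·e^(−kt), t = ln(C₀/C)/k = ln(4.53/1.40)/0.29 = 1.174/0.29 = 4.049 d.
Distance = v·t = 0.34 m/s × 3.498e+05 s = 1.189e+05 m = 118.9 km.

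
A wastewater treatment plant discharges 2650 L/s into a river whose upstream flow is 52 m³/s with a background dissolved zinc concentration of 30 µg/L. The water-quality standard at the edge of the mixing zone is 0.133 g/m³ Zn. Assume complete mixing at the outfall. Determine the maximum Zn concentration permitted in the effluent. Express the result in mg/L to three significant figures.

2.15 mg/L

2650 L/s = 2.65 m³/s.
30 µg/L = 0.03 mg/L.
Mass balance: 0.133·54.65 = 2.65·Cₑ + 52·0.03.
Cₑ = (7.268 − 1.56) / 2.65 = 2.154 mg/L.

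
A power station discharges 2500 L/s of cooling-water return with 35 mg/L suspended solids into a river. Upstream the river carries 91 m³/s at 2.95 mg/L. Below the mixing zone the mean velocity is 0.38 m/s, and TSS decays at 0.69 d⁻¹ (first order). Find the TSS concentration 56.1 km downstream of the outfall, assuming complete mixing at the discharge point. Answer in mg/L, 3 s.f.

1.17 mg/L

2500 L/s = 2.5 m³/s.
After complete mixing, C₀ = (2.5·35 + 91·2.95) / 93.5 = 3.807 mg/L.
Travel time t = 5.61e+04 m / 0.38 m/s = 1.476e+05 s = 1.709 d.
C = 3.807·exp(−0.69·1.709) = 3.807·0.3076 = 1.171 mg/L.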